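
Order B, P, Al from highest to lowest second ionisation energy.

B, P, Al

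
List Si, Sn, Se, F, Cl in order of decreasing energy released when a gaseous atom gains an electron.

Cl, F, Se, Si, Sn

F is in period 2, group 17; Si is in period 3, group 14; Cl is in period 3, group 17; Se is in period 4, group 16; Sn is in period 5, group 14.
Adding an electron releases more energy for atoms nearer the top right (short of the noble gases).
Neither a single period nor a single group — weigh both effects.
Si > Sn: they share group 14; the group trend gives Si the larger value.
Se > Si: period and group pull opposite ways; the across-period shift dominates (195 vs 134 kJ/mol).
F > Se: relative to Se, both the across-period and down-group shifts push F's electron affinity up.
Cl > F: this pair runs against the simple trend — see the exception note.
Note the exception: Cl has a higher electron affinity than F, contrary to the simple trend — F's small 2p subshell makes the incoming electron feel strong e⁻–e⁻ repulsion, so Cl actually releases more energy on gaining an electron.
Tabulated electron affinity (kJ/mol): F 328, Si 134, Cl 349, Se 195, Sn 107.
So from highest to lowest: Cl > F > Se > Si > Sn.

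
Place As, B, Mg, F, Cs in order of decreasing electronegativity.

Electronegativity increases across a period and decreases down a group, tracking effective nuclear charge and atomic size.
These span different periods and groups, so the two trends combine.
Mg > Cs: both effects reinforce here, so Mg is clearly the higher of the two.
B > Mg: relative to Mg, both the across-period and down-group shifts push B's electronegativity up.
As > B: period and group pull opposite ways; the across-period shift dominates (2.18 vs 2.04).
F > As: both effects reinforce here, so F is clearly the higher of the two.
Approximate values (Pauling): B 2.04, F 3.98, Mg 1.31, As 2.18, Cs 0.79.
So from highest to lowest: F > As > B > Mg > Cs.

F > As > B > Mg > Cs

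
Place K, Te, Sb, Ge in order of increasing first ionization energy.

K is in period 4, group 1; Ge is in period 4, group 14; Sb is in period 5, group 15; Te is in period 5, group 16.
IE₁ increases left→right with effective nuclear charge and decreases top→bottom as the valence shell moves farther out.
Neither a single period nor a single group — weigh both effects.
Ge > K: both are in period 4; the period trend gives Ge the larger value.
Sb > Ge: period and group pull opposite ways; the across-period shift dominates (831 vs 762 kJ/mol).
Te > Sb: Te lies to the right of Sb in period 5, so the across-period effect alone puts Te higher.
For reference (kJ/mol): K 419, Ge 762, Sb 831, Te 869.
So from lowest to highest: K < Ge < Sb < Te.

K < Ge < Sb < Te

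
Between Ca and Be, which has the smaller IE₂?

Ca

The second ionization energy removes an electron from the +1 ion. For each element: Ca⁺ still has 1 valence electron; Be⁺ still has 1 valence electron.
All are still removing valence electrons, so compare the +1 ions as you would atoms: IE_2 generally rises across a period (higher Z_eff) and falls down a group (larger shell), subject to the usual subshell exceptions.
Valence configurations: Ca⁺ [Ar]4s¹, Be⁺ [He]2s¹.
Approximate IE_2 values (kJ/mol): Ca 1145, Be 1757.
Overall IE_2 order: Ca < Be.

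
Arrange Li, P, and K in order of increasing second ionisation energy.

P, K, Li

IE_2 is the cost of taking one more electron from the +1 cation: Li⁺ is the bare [He] core; P⁺ still has 4 valence electrons; K⁺ is the bare [Ar] core.
Breaking into a closed-shell core is much more expensive than removing a leftover valence electron — K and Li have the largest IE_2 here.
The numbers (kJ/mol): Li 7298, P 1907, K 3052.
Hence IE_2: P < K < Li.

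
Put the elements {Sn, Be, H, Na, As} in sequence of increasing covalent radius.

H, Be, As, Sn, Na

H is in period 1, group 1; Be is in period 2, group 2; Na is in period 3, group 1; As is in period 4, group 15; Sn is in period 5, group 14.
Radius decreases left→right (rising Z_eff, same n) and increases top→bottom (higher n).
These span different periods and groups, so the two trends combine.
Be > H: period and group pull opposite ways; the down-group shift dominates (102 vs 32 pm).
As > Be: the two effects oppose for this pair; the down-group effect wins (121 vs 102 pm).
Sn > As: both effects reinforce here, so Sn is clearly the larger of the two.
Na > Sn: period and group pull opposite ways; the across-period shift dominates (155 vs 140 pm).
For reference (pm): H 32, Be 102, Na 155, As 121, Sn 140.
So from smallest to largest: H < Be < As < Sn < Na.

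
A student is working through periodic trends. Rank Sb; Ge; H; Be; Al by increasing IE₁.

Al < Ge < Sb < Be < H

First ionization energy rises across a period (greater Z_eff holds electrons more tightly) and falls down a group (valence electrons are farther from the nucleus).
A diagonal step moves right (one effect) and down (the opposite effect) at once.
Ge > Al: the two effects oppose for this pair; the across-period effect wins (762 vs 578 kJ/mol).
Sb > Ge: the two effects oppose for this pair; the across-period effect wins (831 vs 762 kJ/mol).
Be > Sb: the two effects oppose for this pair; the down-group effect wins (900 vs 831 kJ/mol).
H > Be: period and group pull opposite ways; the down-group shift dominates (1312 vs 900 kJ/mol).
Approximate values (kJ/mol): H 1312, Be 900, Al 578, Ge 762, Sb 831.
So from lowest to highest: Al < Ge < Sb < Be < H.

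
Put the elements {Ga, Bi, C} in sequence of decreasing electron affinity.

C is in period 2, group 14; Ga is in period 4, group 13; Bi is in period 6, group 15.
Electron affinity generally becomes more exothermic across a period toward the halogens and less exothermic down a group.
Neither a single period nor a single group — weigh both effects.
Bi > Ga: the two effects oppose for this pair; the across-period effect wins (91 vs 29 kJ/mol).
C > Bi: period and group pull opposite ways; the down-group shift dominates (122 vs 91 kJ/mol).
For reference (kJ/mol): C 122, Ga 29, Bi 91.
So from highest to lowest: C > Bi > Ga.

C, Bi, Ga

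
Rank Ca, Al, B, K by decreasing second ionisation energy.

K > B > Al > Ca

Consider each +1 ion: Ca⁺ still has 1 valence electron; Al⁺ still has 2 valence electrons; B⁺ still has 2 valence electrons; K⁺ is the bare [Ar] core.
Core electrons are held far more tightly than valence electrons, so K tops the IE_2 order.
Valence configurations: Ca⁺ [Ar]4s¹, Al⁺ [Ne]3s², B⁺ [He]2s².
Approximate IE_2 values (kJ/mol): Ca 1145, Al 1817, B 2427, K 3052.
So the second ionization energies run Ca < Al < B < K.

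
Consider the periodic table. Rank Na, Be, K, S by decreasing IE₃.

Be, Na, K, S

Consider each +2 ion: Na²⁺ is already 1 electron into the core; Be²⁺ is the bare [He] core; K²⁺ is already 1 electron into the core; S²⁺ still has 4 valence electrons.
Core electrons are held far more tightly than valence electrons, so K, Na and Be top the IE_3 order.
Tabulated IE_3 (kJ/mol): Na 6910, Be 14849, K 4420, S 3357.
So the third ionization energies run S < K < Na < Be.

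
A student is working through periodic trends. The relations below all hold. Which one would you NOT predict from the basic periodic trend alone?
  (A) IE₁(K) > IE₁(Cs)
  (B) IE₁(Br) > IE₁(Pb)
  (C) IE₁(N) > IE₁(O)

(C)

The general trend: first ionisation energy increases across a period and decreases down a group.
(A) K (period 4, group 1) vs Cs (period 6, group 1): the stated order agrees with the simple trend.
(B) Br (period 4, group 17) vs Pb (period 6, group 14): the stated order agrees with the simple trend.
(C) N (period 2, group 15) vs O (period 2, group 16): the stated order contradicts the simple trend.
The exception is (C): pairing an electron in O's 2p⁴ costs repulsion energy, so O ionizes more easily than half-filled N (2p³).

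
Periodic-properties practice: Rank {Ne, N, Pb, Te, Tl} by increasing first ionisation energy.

Tl < Pb < Te < N < Ne

N is in period 2, group 15; Ne is in period 2, group 18; Te is in period 5, group 16; Tl is in period 6, group 13; Pb is in period 6, group 14.
Across a period the outer electron is held more tightly (higher IE₁); down a group it sits in a higher shell, more shielded, and comes off more easily.
Here both period and group differ, so the two effects have to be weighed against each other.
Pb > Tl: Pb lies to the right of Tl in period 6, so the across-period effect alone puts Pb higher.
Te > Pb: both effects reinforce here, so Te is clearly the higher of the two.
N > Te: the two effects oppose for this pair; the down-group effect wins (1402 vs 869 kJ/mol).
Ne > N: both are in period 2; the period trend gives Ne the larger value.
Tabulated first ionization energy (kJ/mol): N 1402, Ne 2081, Te 869, Tl 589, Pb 716.
So from lowest to highest: Tl < Pb < Te < N < Ne.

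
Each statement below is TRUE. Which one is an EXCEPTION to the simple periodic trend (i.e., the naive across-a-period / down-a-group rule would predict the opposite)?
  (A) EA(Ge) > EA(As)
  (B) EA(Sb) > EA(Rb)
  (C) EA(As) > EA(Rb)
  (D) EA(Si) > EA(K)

(A)

The general trend: electron affinity increases across a period and decreases down a group.
(A) Ge (period 4, group 14) vs As (period 4, group 15): the stated order contradicts the simple trend.
(B) Sb (period 5, group 15) vs Rb (period 5, group 1): the stated order agrees with the simple trend.
(C) As (period 4, group 15) vs Rb (period 5, group 1): the stated order agrees with the simple trend.
(D) Si (period 3, group 14) vs K (period 4, group 1): the stated order agrees with the simple trend.
The exception is (A): adding an electron to As's half-filled 4p³ is unfavourable, so Ge (4p²) has the more exothermic EA.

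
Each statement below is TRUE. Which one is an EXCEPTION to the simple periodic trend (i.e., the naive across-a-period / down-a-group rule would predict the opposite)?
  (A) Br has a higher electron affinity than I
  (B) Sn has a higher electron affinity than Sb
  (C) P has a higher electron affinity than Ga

The general trend: electron affinity increases across a period and decreases down a group.
(A) Br (period 4, group 17) vs I (period 5, group 17): the stated order agrees with the simple trend.
(B) Sn (period 5, group 14) vs Sb (period 5, group 15): the stated order contradicts the simple trend.
(C) P (period 3, group 15) vs Ga (period 4, group 13): the stated order agrees with the simple trend.
The exception is (B): adding an electron to Sb's half-filled 5p³ is unfavourable, so Sn has the more exothermic EA.

(B)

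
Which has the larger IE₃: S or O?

The third ionization energy removes an electron from the +2 ion. For each element: S²⁺ still has 4 valence electrons; O²⁺ still has 4 valence electrons.
All are still removing valence electrons, so compare the +2 ions as you would atoms: IE_3 generally rises across a period (higher Z_eff) and falls down a group (larger shell), subject to the usual subshell exceptions.
Valence configurations: S²⁺ [Ne]3s²3p², O²⁺ [He]2s²2p².
Approximate IE_3 values (kJ/mol): S 3357, O 5300.
So the third ionization energies run S < O.

O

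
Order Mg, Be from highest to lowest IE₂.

Be > Mg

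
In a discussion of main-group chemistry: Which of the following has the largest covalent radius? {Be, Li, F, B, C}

Li

Li is in period 2, group 1; Be is in period 2, group 2; B is in period 2, group 13; C is in period 2, group 14; F is in period 2, group 17.
Across a period the added protons contract the valence shell; down a group each new principal shell makes the atom larger.
All lie in period 2, so atomic radius increases right to left.
The largest covalent radius among these belongs to Li.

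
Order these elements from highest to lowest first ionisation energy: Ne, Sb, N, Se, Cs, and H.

Across a period the outer electron is held more tightly (higher IE₁); down a group it sits in a higher shell, more shielded, and comes off more easily.
Here both period and group differ, so the two effects have to be weighed against each other.
Sb > Cs: both effects reinforce here, so Sb is clearly the higher of the two.
Se > Sb: relative to Sb, both the across-period and down-group shifts push Se's first ionization energy up.
H > Se: period and group pull opposite ways; the down-group shift dominates (1312 vs 941 kJ/mol).
N > H: period and group pull opposite ways; the across-period shift dominates (1402 vs 1312 kJ/mol).
Ne > N: both are in period 2; the period trend gives Ne the larger value.
Approximate values (kJ/mol): H 1312, N 1402, Ne 2081, Se 941, Sb 831, Cs 376.
So from highest to lowest: Ne > N > H > Se > Sb > Cs.

Ne > N > H > Se > Sb > Cs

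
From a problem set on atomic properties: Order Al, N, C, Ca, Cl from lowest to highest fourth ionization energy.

Cl, C, Ca, N, Al

After 3 electrons have been removed, what remains? Al³⁺ is the bare [Ne] core; N³⁺ still has 2 valence electrons; C³⁺ still has 1 valence electron; Ca³⁺ is already 1 electron into the core; Cl³⁺ still has 4 valence electrons.
Usually core removal costs more than valence removal, but here the competition is close: a tightly held n=2 valence electron can cost more to remove than an n=3 core electron, so the actual values have to decide it.
Valence configurations: N³⁺ [He]2s², C³⁺ [He]2s¹, Cl³⁺ [Ne]3s²3p².
Tabulated IE_4 (kJ/mol): Al 11577, N 7475, C 6223, Ca 6491, Cl 5159.
Putting it together, IE_4: Cl < C < Ca < N < Al.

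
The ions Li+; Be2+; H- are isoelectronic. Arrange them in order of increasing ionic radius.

Be2+, Li+, H-

All of these have 2 electrons, so size is governed by nuclear charge alone: the more protons, the stronger the pull on the same electron cloud, and the smaller the ion.
Nuclear charges: Be2+ (Z=4), Li+ (Z=3), H- (Z=1).
Smallest to largest: Be2+ < Li+ < H-.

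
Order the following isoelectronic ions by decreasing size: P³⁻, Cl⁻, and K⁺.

All of these have 18 electrons, so size is governed by nuclear charge alone: the more protons, the stronger the pull on the same electron cloud, and the smaller the ion.
Nuclear charges: K⁺ (Z=19), Cl⁻ (Z=17), P³⁻ (Z=15).
Largest to smallest: P³⁻ > Cl⁻ > K⁺.

P³⁻, Cl⁻, K⁺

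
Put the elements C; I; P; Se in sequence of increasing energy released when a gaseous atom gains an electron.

C is in period 2, group 14; P is in period 3, group 15; Se is in period 4, group 16; I is in period 5, group 17.
Adding an electron releases more energy for atoms nearer the top right (short of the noble gases).
These sit on a diagonal, where the across-period and down-group effects partly cancel.
C > P: the two effects oppose for this pair; the down-group effect wins (122 vs 72 kJ/mol).
Se > C: the two effects oppose for this pair; the across-period effect wins (195 vs 122 kJ/mol).
I > Se: period and group pull opposite ways; the across-period shift dominates (295 vs 195 kJ/mol).
Tabulated electron affinity (kJ/mol): C 122, P 72, Se 195, I 295.
So from lowest to highest: P < C < Se < I.

P, C, Se, I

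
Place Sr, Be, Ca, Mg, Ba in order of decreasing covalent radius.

Ba > Sr > Ca > Mg > Be

Be is in period 2, group 2; Mg is in period 3, group 2; Ca is in period 4, group 2; Sr is in period 5, group 2; Ba is in period 6, group 2.
Moving right in a period, electrons are added to the same shell under a stronger nuclear pull, so atoms get smaller; moving down, a new shell is opened and atoms get larger.
All are in group 2, so atomic radius increases down the group.
So from largest to smallest: Ba > Sr > Ca > Mg > Be.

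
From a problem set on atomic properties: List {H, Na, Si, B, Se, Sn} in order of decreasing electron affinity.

Se > Si > Sn > H > Na > B

Electron affinity generally becomes more exothermic across a period toward the halogens and less exothermic down a group.
These span different periods and groups, so the two trends combine.
Na > B: this pair runs against the simple trend — see the exception note.
H > Na: H sits above Na in group 1, so the down-group effect alone puts H higher.
Sn > H: period and group pull opposite ways; the across-period shift dominates (107 vs 73 kJ/mol).
Si > Sn: they share group 14; the group trend gives Si the larger value.
Se > Si: the two effects oppose for this pair; the across-period effect wins (195 vs 134 kJ/mol).
Note the exception: Na has a higher electron affinity than B, contrary to the simple trend — B's ns²np¹ configuration gives only a small electron affinity — the sparsely filled np subshell binds an added electron weakly.
Approximate values (kJ/mol): H 73, B 27, Na 53, Si 134, Se 195, Sn 107.
So from highest to lowest: Se > Si > Sn > H > Na > B.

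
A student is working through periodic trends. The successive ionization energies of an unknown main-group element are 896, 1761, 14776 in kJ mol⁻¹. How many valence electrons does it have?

2

Look for the largest jump between consecutive ionization energies: IE3/IE2 ≈ 8.4, far larger than any earlier ratio.
That jump marks the point where a core electron is being removed. So the atom has 2 valence electrons.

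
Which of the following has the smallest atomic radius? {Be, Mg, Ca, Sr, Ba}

Be

Be is in period 2, group 2; Mg is in period 3, group 2; Ca is in period 4, group 2; Sr is in period 5, group 2; Ba is in period 6, group 2.
Across a period the added protons contract the valence shell; down a group each new principal shell makes the atom larger.
All are in group 2, so atomic radius increases down the group.
The smallest atomic radius among these belongs to Be.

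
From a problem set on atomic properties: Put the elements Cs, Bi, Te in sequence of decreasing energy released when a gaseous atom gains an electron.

Te is in period 5, group 16; Cs is in period 6, group 1; Bi is in period 6, group 15.
Atoms with high Z_eff and room in the valence shell (especially the halogens) have the most exothermic electron affinities.
Neither a single period nor a single group — weigh both effects.
Bi > Cs: both are in period 6; the period trend gives Bi the larger value.
Te > Bi: both effects reinforce here, so Te is clearly the higher of the two.
Approximate values (kJ/mol): Te 190, Cs 46, Bi 91.
So from highest to lowest: Te > Bi > Cs.

Te > Bi > Cs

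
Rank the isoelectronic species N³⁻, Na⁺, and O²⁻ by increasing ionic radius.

Na⁺, O²⁻, N³⁻

All of these have 10 electrons, so size is governed by nuclear charge alone: the more protons, the stronger the pull on the same electron cloud, and the smaller the ion.
Nuclear charges: Na⁺ (Z=11), O²⁻ (Z=8), N³⁻ (Z=7).
Smallest to largest: Na⁺ < O²⁻ < N³⁻.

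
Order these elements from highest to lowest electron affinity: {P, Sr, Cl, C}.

Cl, C, P, Sr

C is in period 2, group 14; P is in period 3, group 15; Cl is in period 3, group 17; Sr is in period 5, group 2.
Adding an electron releases more energy for atoms nearer the top right (short of the noble gases).
Here both period and group differ, so the two effects have to be weighed against each other.
P > Sr: relative to Sr, both the across-period and down-group shifts push P's electron affinity up.
C > P: period and group pull opposite ways; the down-group shift dominates (122 vs 72 kJ/mol).
Cl > C: the two effects oppose for this pair; the across-period effect wins (349 vs 122 kJ/mol).
For reference (kJ/mol): C 122, P 72, Cl 349, Sr 5.
So from highest to lowest: Cl > C > P > Sr.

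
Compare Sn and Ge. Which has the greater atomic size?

Sn

Radius decreases left→right (rising Z_eff, same n) and increases top→bottom (higher n).
All are in group 14, so atomic radius increases down the group.
So Sn has the greater atomic size (Sn > Ge).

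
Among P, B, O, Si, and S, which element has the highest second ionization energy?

The second ionization energy removes an electron from the +1 ion. For each element: P⁺ still has 4 valence electrons; B⁺ still has 2 valence electrons; O⁺ still has 5 valence electrons; Si⁺ still has 3 valence electrons; S⁺ still has 5 valence electrons.
All are still removing valence electrons, so compare the +1 ions as you would atoms: IE_2 generally rises across a period (higher Z_eff) and falls down a group (larger shell), subject to the usual subshell exceptions.
Valence configurations: P⁺ [Ne]3s²3p², B⁺ [He]2s², O⁺ [He]2s²2p³, Si⁺ [Ne]3s²3p¹, S⁺ [Ne]3s²3p³.
The numbers (kJ/mol): P 1907, B 2427, O 3388, Si 1577, S 2252.
So the second ionization energies run Si < P < S < B < O.

O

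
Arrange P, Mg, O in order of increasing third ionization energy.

IE_3 is the cost of taking one more electron from the +2 cation: P²⁺ still has 3 valence electrons; Mg²⁺ is the bare [Ne] core; O²⁺ still has 4 valence electrons.
Core electrons are held far more tightly than valence electrons, so Mg tops the IE_3 order.
Valence configurations: P²⁺ [Ne]3s²3p¹, O²⁺ [He]2s²2p².
Approximate IE_3 values (kJ/mol): P 2914, Mg 7733, O 5300.
Overall IE_3 order: P < O < Mg.

P < O < Mg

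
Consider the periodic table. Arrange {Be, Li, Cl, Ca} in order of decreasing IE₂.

IE_2 is the cost of taking one more electron from the +1 cation: Be⁺ still has 1 valence electron; Li⁺ is the bare [He] core; Cl⁺ still has 6 valence electrons; Ca⁺ still has 1 valence electron.
Pulling an electron out of a noble-gas core costs far more than removing a remaining valence electron, so Li sits at the high end of IE_2.
Valence configurations: Be⁺ [He]2s¹, Cl⁺ [Ne]3s²3p⁴, Ca⁺ [Ar]4s¹.
Tabulated IE_2 (kJ/mol): Be 1757, Li 7298, Cl 2298, Ca 1145.
Putting it together, IE_2: Ca < Be < Cl < Li.

Li > Cl > Be > Ca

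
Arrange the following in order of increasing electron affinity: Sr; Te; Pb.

Sr < Pb < Te

EA tends to increase across a period and decrease down a group, though the pattern is less regular than for IE or radius.
Neither a single period nor a single group — weigh both effects.
Pb > Sr: period and group pull opposite ways; the across-period shift dominates (35 vs 5 kJ/mol).
Te > Pb: relative to Pb, both the across-period and down-group shifts push Te's electron affinity up.
Approximate values (kJ/mol): Sr 5, Te 190, Pb 35.
So from lowest to highest: Sr < Pb < Te.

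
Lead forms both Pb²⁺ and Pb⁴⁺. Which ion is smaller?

Both ions have Z = 82 protons, but Pb⁴⁺ has lost more electrons, so its remaining electrons feel a larger effective nuclear charge per electron and are pulled in more tightly.
Higher positive charge → smaller ion, so Pb²⁺ > Pb⁴⁺.

Pb⁴⁺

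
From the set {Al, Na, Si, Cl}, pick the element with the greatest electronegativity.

Na is in period 3, group 1; Al is in period 3, group 13; Si is in period 3, group 14; Cl is in period 3, group 17.
EN rises left→right (higher Z_eff, smaller atoms) and falls top→bottom (larger, more shielded atoms).
All lie in period 3, so electronegativity increases left to right.
The greatest electronegativity among these belongs to Cl.

Cl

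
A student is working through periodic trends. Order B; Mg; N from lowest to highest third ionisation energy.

After 2 electrons have been removed, what remains? B²⁺ still has 1 valence electron; Mg²⁺ is the bare [Ne] core; N²⁺ still has 3 valence electrons.
Breaking into a closed-shell core is much more expensive than removing a leftover valence electron — Mg has the largest IE_3 here.
Valence configurations: B²⁺ [He]2s¹, N²⁺ [He]2s²2p¹.
Tabulated IE_3 (kJ/mol): B 3660, Mg 7733, N 4578.
Overall IE_3 order: B < N < Mg.

B < N < Mg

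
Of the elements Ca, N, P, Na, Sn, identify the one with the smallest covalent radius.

N

Moving right in a period, electrons are added to the same shell under a stronger nuclear pull, so atoms get smaller; moving down, a new shell is opened and atoms get larger.
Here both period and group differ, so the two effects have to be weighed against each other.
P > N: they share group 15; the group trend gives P the larger value.
Sn > P: both effects reinforce here, so Sn is clearly the larger of the two.
Na > Sn: the two effects oppose for this pair; the across-period effect wins (155 vs 140 pm).
Ca > Na: the two effects oppose for this pair; the down-group effect wins (171 vs 155 pm).
Tabulated atomic radius (pm): N 71, Na 155, P 111, Ca 171, Sn 140.
The smallest covalent radius among these belongs to N.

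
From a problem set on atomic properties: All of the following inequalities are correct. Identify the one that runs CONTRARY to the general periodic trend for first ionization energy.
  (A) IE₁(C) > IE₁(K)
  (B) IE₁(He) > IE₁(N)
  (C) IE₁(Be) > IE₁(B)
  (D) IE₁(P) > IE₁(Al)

The general trend: first ionization energy increases across a period and decreases down a group.
(A) C (period 2, group 14) vs K (period 4, group 1): the stated order agrees with the simple trend.
(B) He (period 1, group 18) vs N (period 2, group 15): the stated order agrees with the simple trend.
(C) Be (period 2, group 2) vs B (period 2, group 13): the stated order contradicts the simple trend.
(D) P (period 3, group 15) vs Al (period 3, group 13): the stated order agrees with the simple trend.
The exception is (C): removing B's lone 2p electron is easier than breaking Be's filled 2s².

(C)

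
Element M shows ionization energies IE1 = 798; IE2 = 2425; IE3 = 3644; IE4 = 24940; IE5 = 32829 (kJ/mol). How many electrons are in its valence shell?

Look for the largest jump between consecutive ionization energies: IE4/IE3 ≈ 6.8, far larger than any earlier ratio.
That jump marks the point where a core electron is being removed. So the atom has 3 valence electrons.

3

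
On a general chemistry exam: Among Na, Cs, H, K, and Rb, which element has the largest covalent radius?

H is in period 1, group 1; Na is in period 3, group 1; K is in period 4, group 1; Rb is in period 5, group 1; Cs is in period 6, group 1.
Radius decreases left→right (rising Z_eff, same n) and increases top→bottom (higher n).
All are in group 1, so atomic radius increases down the group.
The largest covalent radius among these belongs to Cs.

Cs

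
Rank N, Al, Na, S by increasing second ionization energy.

IE_2 is the cost of taking one more electron from the +1 cation: N⁺ still has 4 valence electrons; Al⁺ still has 2 valence electrons; Na⁺ is the bare [Ne] core; S⁺ still has 5 valence electrons.
Breaking into a closed-shell core is much more expensive than removing a leftover valence electron — Na has the largest IE_2 here.
Valence configurations: N⁺ [He]2s²2p², Al⁺ [Ne]3s², S⁺ [Ne]3s²3p³.
Tabulated IE_2 (kJ/mol): N 2856, Al 1817, Na 4562, S 2252.
Overall IE_2 order: Al < S < N < Na.

Al < S < N < Na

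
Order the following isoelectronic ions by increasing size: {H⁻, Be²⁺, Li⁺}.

All of these have 2 electrons, so size is governed by nuclear charge alone: the more protons, the stronger the pull on the same electron cloud, and the smaller the ion.
Nuclear charges: Be²⁺ (Z=4), Li⁺ (Z=3), H⁻ (Z=1).
Smallest to largest: Be²⁺ < Li⁺ < H⁻.

Be²⁺ < Li⁺ < H⁻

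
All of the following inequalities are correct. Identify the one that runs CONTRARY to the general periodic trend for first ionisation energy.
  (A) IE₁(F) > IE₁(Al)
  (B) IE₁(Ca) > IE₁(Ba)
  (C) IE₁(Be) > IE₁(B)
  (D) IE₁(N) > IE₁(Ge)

The general trend: first ionisation energy increases across a period and decreases down a group.
(A) F (period 2, group 17) vs Al (period 3, group 13): the stated order agrees with the simple trend.
(B) Ca (period 4, group 2) vs Ba (period 6, group 2): the stated order agrees with the simple trend.
(C) Be (period 2, group 2) vs B (period 2, group 13): the stated order contradicts the simple trend.
(D) N (period 2, group 15) vs Ge (period 4, group 14): the stated order agrees with the simple trend.
The exception is (C): removing B's lone 2p electron is easier than breaking Be's filled 2s².

(C)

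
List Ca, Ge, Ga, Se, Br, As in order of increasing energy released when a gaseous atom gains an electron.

EA tends to increase across a period and decrease down a group, though the pattern is less regular than for IE or radius.
All lie in period 4; the across-period trend (electron affinity increases left to right) applies, with the exception below.
Note the exception: Ge has a higher electron affinity than As, contrary to the simple trend — adding an electron to As's half-filled 4p³ is unfavourable, so Ge (4p²) has the more exothermic EA.
Approximate values (kJ/mol): Ca 2, Ga 29, Ge 119, As 78, Se 195, Br 325.
So from lowest to highest: Ca < Ga < As < Ge < Se < Br.

Ca, Ga, As, Ge, Se, Br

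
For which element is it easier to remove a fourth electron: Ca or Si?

Consider each +3 ion: Ca³⁺ is already 1 electron into the core; Si³⁺ still has 1 valence electron.
Breaking into a closed-shell core is much more expensive than removing a leftover valence electron — Ca has the largest IE_4 here.
Approximate IE_4 values (kJ/mol): Ca 6491, Si 4356.
Putting it together, IE_4: Si < Ca.

Si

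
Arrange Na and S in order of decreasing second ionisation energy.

Na > S

The second ionization energy removes an electron from the +1 ion. For each element: Na⁺ is the bare [Ne] core; S⁺ still has 5 valence electrons.
Breaking into a closed-shell core is much more expensive than removing a leftover valence electron — Na has the largest IE_2 here.
The numbers (kJ/mol): Na 4562, S 2252.
So the second ionization energies run S < Na.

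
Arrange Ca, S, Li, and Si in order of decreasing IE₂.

The second ionization energy removes an electron from the +1 ion. For each element: Ca⁺ still has 1 valence electron; S⁺ still has 5 valence electrons; Li⁺ is the bare [He] core; Si⁺ still has 3 valence electrons.
Breaking into a closed-shell core is much more expensive than removing a leftover valence electron — Li has the largest IE_2 here.
Valence configurations: Ca⁺ [Ar]4s¹, S⁺ [Ne]3s²3p³, Si⁺ [Ne]3s²3p¹.
Tabulated IE_2 (kJ/mol): Ca 1145, S 2252, Li 7298, Si 1577.
So the second ionization energies run Ca < Si < S < Li.

Li, S, Si, Ca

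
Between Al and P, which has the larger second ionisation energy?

The second ionization energy removes an electron from the +1 ion. For each element: Al⁺ still has 2 valence electrons; P⁺ still has 4 valence electrons.
All are still removing valence electrons, so compare the +1 ions as you would atoms: IE_2 generally rises across a period (higher Z_eff) and falls down a group (larger shell), subject to the usual subshell exceptions.
Valence configurations: Al⁺ [Ne]3s², P⁺ [Ne]3s²3p².
The numbers (kJ/mol): Al 1817, P 1907.
So the second ionization energies run Al < P.

P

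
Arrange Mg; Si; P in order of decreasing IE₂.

P > Si > Mg

After 1 electron has been removed, what remains? Mg⁺ still has 1 valence electron; Si⁺ still has 3 valence electrons; P⁺ still has 4 valence electrons.
All are still removing valence electrons, so compare the +1 ions as you would atoms: IE_2 generally rises across a period (higher Z_eff) and falls down a group (larger shell), subject to the usual subshell exceptions.
Valence configurations: Mg⁺ [Ne]3s¹, Si⁺ [Ne]3s²3p¹, P⁺ [Ne]3s²3p².
Tabulated IE_2 (kJ/mol): Mg 1451, Si 1577, P 1907.
Hence IE_2: Mg < Si < P.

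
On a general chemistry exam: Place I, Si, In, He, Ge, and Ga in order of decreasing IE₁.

He, I, Si, Ge, Ga, In

He is in period 1, group 18; Si is in period 3, group 14; Ga is in period 4, group 13; Ge is in period 4, group 14; In is in period 5, group 13; I is in period 5, group 17.
First ionization energy rises across a period (greater Z_eff holds electrons more tightly) and falls down a group (valence electrons are farther from the nucleus).
These span different periods and groups, so the two trends combine.
Ga > In: they share group 13; the group trend gives Ga the larger value.
Ge > Ga: both are in period 4; the period trend gives Ge the larger value.
Si > Ge: they share group 14; the group trend gives Si the larger value.
I > Si: the two effects oppose for this pair; the across-period effect wins (1008 vs 786 kJ/mol).
He > I: relative to I, both the across-period and down-group shifts push He's first ionization energy up.
Tabulated first ionization energy (kJ/mol): He 2372, Si 786, Ga 579, Ge 762, In 558, I 1008.
So from highest to lowest: He > I > Si > Ge > Ga > In.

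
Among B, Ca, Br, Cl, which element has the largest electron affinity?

Cl

B is in period 2, group 13; Cl is in period 3, group 17; Ca is in period 4, group 2; Br is in period 4, group 17.
Atoms with high Z_eff and room in the valence shell (especially the halogens) have the most exothermic electron affinities.
Here both period and group differ, so the two effects have to be weighed against each other.
B > Ca: relative to Ca, both the across-period and down-group shifts push B's electron affinity up.
Br > B: period and group pull opposite ways; the across-period shift dominates (325 vs 27 kJ/mol).
Cl > Br: they share group 17; the group trend gives Cl the larger value.
For reference (kJ/mol): B 27, Cl 349, Ca 2, Br 325.
The largest electron affinity among these belongs to Cl.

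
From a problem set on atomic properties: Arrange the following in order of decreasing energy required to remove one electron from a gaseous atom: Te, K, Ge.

K is in period 4, group 1; Ge is in period 4, group 14; Te is in period 5, group 16.
Across a period the outer electron is held more tightly (higher IE₁); down a group it sits in a higher shell, more shielded, and comes off more easily.
Here both period and group differ, so the two effects have to be weighed against each other.
Ge > K: both are in period 4; the period trend gives Ge the larger value.
Te > Ge: period and group pull opposite ways; the across-period shift dominates (869 vs 762 kJ/mol).
For reference (kJ/mol): K 419, Ge 762, Te 869.
So from highest to lowest: Te > Ge > K.

Te > Ge > K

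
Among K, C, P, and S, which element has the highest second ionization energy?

IE_2 is the cost of taking one more electron from the +1 cation: K⁺ is the bare [Ar] core; C⁺ still has 3 valence electrons; P⁺ still has 4 valence electrons; S⁺ still has 5 valence electrons.
Core electrons are held far more tightly than valence electrons, so K tops the IE_2 order.
Valence configurations: C⁺ [He]2s²2p¹, P⁺ [Ne]3s²3p², S⁺ [Ne]3s²3p³.
The numbers (kJ/mol): K 3052, C 2353, P 1907, S 2252.
Hence IE_2: P < S < C < K.

K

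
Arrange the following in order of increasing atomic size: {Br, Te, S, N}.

Across a period the added protons contract the valence shell; down a group each new principal shell makes the atom larger.
Here both period and group differ, so the two effects have to be weighed against each other.
S > N: the two effects oppose for this pair; the down-group effect wins (103 vs 71 pm).
Br > S: period and group pull opposite ways; the down-group shift dominates (114 vs 103 pm).
Te > Br: both effects reinforce here, so Te is clearly the larger of the two.
Approximate values (pm): N 71, S 103, Br 114, Te 136.
So from smallest to largest: N < S < Br < Te.

N < S < Br < Te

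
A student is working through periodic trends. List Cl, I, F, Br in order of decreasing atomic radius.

I, Br, Cl, F

Atomic radius shrinks across a period as nuclear charge pulls the same shell inward, and grows down a group as new shells are added.
All are in group 17, so atomic radius increases down the group.
So from largest to smallest: I > Br > Cl > F.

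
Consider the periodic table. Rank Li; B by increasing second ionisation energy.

The second ionization energy removes an electron from the +1 ion. For each element: Li⁺ is the bare [He] core; B⁺ still has 2 valence electrons.
Breaking into a closed-shell core is much more expensive than removing a leftover valence electron — Li has the largest IE_2 here.
Approximate IE_2 values (kJ/mol): Li 7298, B 2427.
Overall IE_2 order: B < Li.

B < Li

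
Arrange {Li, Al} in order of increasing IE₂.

Al < Li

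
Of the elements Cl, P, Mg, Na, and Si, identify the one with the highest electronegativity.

Cl

Na is in period 3, group 1; Mg is in period 3, group 2; Si is in period 3, group 14; P is in period 3, group 15; Cl is in period 3, group 17.
Atoms toward the upper right of the periodic table pull bonding electrons most strongly.
All lie in period 3, so electronegativity increases left to right.
The highest electronegativity among these belongs to Cl.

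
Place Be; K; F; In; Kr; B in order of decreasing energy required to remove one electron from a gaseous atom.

F, Kr, Be, B, In, K

First ionization energy rises across a period (greater Z_eff holds electrons more tightly) and falls down a group (valence electrons are farther from the nucleus).
Here both period and group differ, so the two effects have to be weighed against each other.
In > K: the two effects oppose for this pair; the across-period effect wins (558 vs 419 kJ/mol).
B > In: they share group 13; the group trend gives B the larger value.
Be > B: this pair runs against the simple trend — see the exception note.
Kr > Be: the two effects oppose for this pair; the across-period effect wins (1351 vs 900 kJ/mol).
F > Kr: the two effects oppose for this pair; the down-group effect wins (1681 vs 1351 kJ/mol).
Note the exception: Be has a higher first ionization energy than B, contrary to the simple trend — removing B's lone 2p electron is easier than breaking Be's filled 2s².
For reference (kJ/mol): Be 900, B 801, F 1681, K 419, Kr 1351, In 558.
So from highest to lowest: F > Kr > Be > B > In > K.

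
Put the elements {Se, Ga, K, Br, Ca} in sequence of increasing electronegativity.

K < Ca < Ga < Se < Br

K is in period 4, group 1; Ca is in period 4, group 2; Ga is in period 4, group 13; Se is in period 4, group 16; Br is in period 4, group 17.
Smaller atoms with higher effective nuclear charge are more electronegative.
All lie in period 4, so electronegativity increases left to right.
So from lowest to highest: K < Ca < Ga < Se < Br.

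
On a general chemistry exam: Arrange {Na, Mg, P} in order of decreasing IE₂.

Na > P > Mg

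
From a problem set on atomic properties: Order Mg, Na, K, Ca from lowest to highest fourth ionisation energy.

Consider each +3 ion: Mg³⁺ is already 1 electron into the core; Na³⁺ is already 2 electrons into the core; K³⁺ is already 2 electrons into the core; Ca³⁺ is already 1 electron into the core.
All of these are removing an electron from a noble-gas core or deeper; the smaller core (lower principal quantum number) is held far more tightly, and within a period the higher nuclear charge binds the same core more tightly.
Tabulated IE_4 (kJ/mol): Mg 10543, Na 9543, K 5877, Ca 6491.
So the fourth ionization energies run K < Ca < Na < Mg.

K < Ca < Na < Mg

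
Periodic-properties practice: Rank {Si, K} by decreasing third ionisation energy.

K > Si

Consider each +2 ion: Si²⁺ still has 2 valence electrons; K²⁺ is already 1 electron into the core.
Pulling an electron out of a noble-gas core costs far more than removing a remaining valence electron, so K sits at the high end of IE_3.
The numbers (kJ/mol): Si 3232, K 4420.
Overall IE_3 order: Si < K.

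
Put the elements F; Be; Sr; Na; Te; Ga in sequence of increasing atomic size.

Be is in period 2, group 2; F is in period 2, group 17; Na is in period 3, group 1; Ga is in period 4, group 13; Sr is in period 5, group 2; Te is in period 5, group 16.
Across a period the added protons contract the valence shell; down a group each new principal shell makes the atom larger.
Here both period and group differ, so the two effects have to be weighed against each other.
Be > F: Be lies to the left of F in period 2, so the across-period effect alone puts Be larger.
Ga > Be: period and group pull opposite ways; the down-group shift dominates (124 vs 102 pm).
Te > Ga: the two effects oppose for this pair; the down-group effect wins (136 vs 124 pm).
Na > Te: the two effects oppose for this pair; the across-period effect wins (155 vs 136 pm).
Sr > Na: period and group pull opposite ways; the down-group shift dominates (185 vs 155 pm).
For reference (pm): Be 102, F 64, Na 155, Ga 124, Sr 185, Te 136.
So from smallest to largest: F < Be < Ga < Te < Na < Sr.

F < Be < Ga < Te < Na < Sr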